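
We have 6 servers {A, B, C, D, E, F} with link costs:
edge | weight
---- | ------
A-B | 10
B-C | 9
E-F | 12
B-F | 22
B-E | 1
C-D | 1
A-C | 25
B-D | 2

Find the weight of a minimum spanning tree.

26

Sort edges by weight, then run Kruskal:
B-E (1): add — endpoints in different components.
C-D (1): add — endpoints in different components.
B-D (2): add — endpoints in different components.
B-C (9): skip — B and C already connected.
A-B (10): add — endpoints in different components.
E-F (12): add — endpoints in different components.
MST edges: B-E, C-D, B-D, A-B, E-F; total weight 1+1+2+10+12 = 26.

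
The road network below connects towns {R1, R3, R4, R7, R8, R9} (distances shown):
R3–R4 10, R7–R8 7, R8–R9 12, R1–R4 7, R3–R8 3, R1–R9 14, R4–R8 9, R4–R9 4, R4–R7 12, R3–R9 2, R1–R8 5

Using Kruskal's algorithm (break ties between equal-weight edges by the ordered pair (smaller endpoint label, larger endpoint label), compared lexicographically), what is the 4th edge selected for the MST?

R1-R8

Kruskal: consider edges lightest-first.
R3–R9 (2): add. Components now {R3,R9} {R8} {R4} {R1} {R7}
R3–R8 (3): add. Components now {R3,R8,R9} {R4} {R1} {R7}
R4–R9 (4): add. Components now {R3,R4,R8,R9} {R1} {R7}
R1–R8 (5): add. Components now {R1,R3,R4,R8,R9} {R7}
R1–R4 (7): skip — R4 and R1 already connected.
R7–R8 (7): add. Components now {R1,R3,R4,R7,R8,R9}
The 4th edge added is R1–R8.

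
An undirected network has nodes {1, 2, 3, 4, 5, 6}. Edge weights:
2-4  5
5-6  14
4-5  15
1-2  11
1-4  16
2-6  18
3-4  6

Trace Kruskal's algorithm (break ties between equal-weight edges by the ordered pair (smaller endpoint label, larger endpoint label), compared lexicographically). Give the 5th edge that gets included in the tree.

4-5

Sort edges by weight, then run Kruskal:
2-4 (5): add — endpoints in different components.
3-4 (6): add — endpoints in different components.
1-2 (11): add — endpoints in different components.
5-6 (14): add — endpoints in different components.
4-5 (15): add — endpoints in different components.
The 5th edge added is 4-5.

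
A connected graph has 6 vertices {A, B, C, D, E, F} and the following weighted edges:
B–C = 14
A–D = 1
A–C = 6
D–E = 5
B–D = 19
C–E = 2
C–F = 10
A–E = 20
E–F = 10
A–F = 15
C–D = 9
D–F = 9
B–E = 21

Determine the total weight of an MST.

Sort edges by weight, then run Kruskal:
A–D (1): add. Components now {A,D} {B} {C} {E} {F}
C–E (2): add. Components now {A,D} {B} {C,E} {F}
D–E (5): add. Components now {A,C,D,E} {B} {F}
A–C (6): skip — A and C already connected.
C–D (9): skip — C and D already connected.
D–F (9): add. Components now {A,C,D,E,F} {B}
C–F (10): skip — C and F already connected.
E–F (10): skip — E and F already connected.
B–C (14): add. Components now {A,B,C,D,E,F}
MST edges: A–D, C–E, D–E, D–F, B–C; total weight 1+2+5+9+14 = 31.

31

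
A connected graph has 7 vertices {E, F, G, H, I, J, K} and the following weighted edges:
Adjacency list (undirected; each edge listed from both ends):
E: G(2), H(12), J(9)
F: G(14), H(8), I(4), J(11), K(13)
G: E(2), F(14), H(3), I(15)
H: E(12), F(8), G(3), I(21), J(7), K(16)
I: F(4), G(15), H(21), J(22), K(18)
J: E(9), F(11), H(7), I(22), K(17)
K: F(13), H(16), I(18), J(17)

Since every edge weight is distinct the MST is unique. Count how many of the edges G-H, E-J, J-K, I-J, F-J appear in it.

1

Kruskal: consider edges lightest-first.
E-G (2): add. Components now {E,G} {F} {H} {I} {J} {K}
G-H (3): add. Components now {E,G,H} {F} {I} {J} {K}
F-I (4): add. Components now {E,G,H} {F,I} {J} {K}
H-J (7): add. Components now {E,G,H,J} {F,I} {K}
F-H (8): add. Components now {E,F,G,H,I,J} {K}
E-J (9): skip — E and J already connected.
F-J (11): skip — F and J already connected.
E-H (12): skip — E and H already connected.
F-K (13): add. Components now {E,F,G,H,I,J,K}
MST edge set: {E-G, G-H, F-I, H-J, F-H, F-K}.
Of the listed edges, {G-H} are in the MST → 1.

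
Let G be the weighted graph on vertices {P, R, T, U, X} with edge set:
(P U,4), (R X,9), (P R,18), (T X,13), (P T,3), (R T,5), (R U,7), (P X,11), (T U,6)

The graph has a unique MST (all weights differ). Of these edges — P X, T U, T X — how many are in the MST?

Sort edges by weight, then run Kruskal:
P T (3): add — endpoints in different components.
P U (4): add — endpoints in different components.
R T (5): add — endpoints in different components.
T U (6): skip — T and U already connected.
R U (7): skip — U and R already connected.
R X (9): add — endpoints in different components.
MST edge set: {P T, P U, R T, R X}.
Of the listed edges, {} are in the MST → 0.

0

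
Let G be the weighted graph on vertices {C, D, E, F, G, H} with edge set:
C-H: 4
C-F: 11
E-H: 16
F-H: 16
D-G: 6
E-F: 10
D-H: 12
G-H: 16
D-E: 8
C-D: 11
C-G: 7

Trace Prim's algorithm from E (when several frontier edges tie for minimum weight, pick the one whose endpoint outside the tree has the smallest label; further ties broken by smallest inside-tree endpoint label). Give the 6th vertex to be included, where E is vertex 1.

F

Prim's algorithm from E:
Step 1: frontier [D-E 8, E-F 10, E-H 16] → take D-E (8); add D.
Step 2: frontier [D-G 6, C-D 11, D-H 12, E-F 10, E-H 16] → take D-G (6); add G.
Step 3: frontier [C-D 11, D-H 12, E-F 10, E-H 16, C-G 7, G-H 16] → take C-G (7); add C.
Step 4: frontier [C-H 4, C-F 11, D-H 12, E-F 10, E-H 16, G-H 16] → take C-H (4); add H.
Step 5: frontier [C-F 11, E-F 10, F-H 16] → take E-F (10); add F.
Vertex order: E, D, G, C, H, F. The 6th vertex is F.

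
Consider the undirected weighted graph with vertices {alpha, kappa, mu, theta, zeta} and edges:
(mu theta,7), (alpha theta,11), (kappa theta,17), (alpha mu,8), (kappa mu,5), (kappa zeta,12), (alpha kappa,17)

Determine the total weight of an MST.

32

Sort edges by weight, then run Kruskal:
kappa mu (5): add. Components now {zeta} {kappa,mu} {theta} {alpha}
mu theta (7): add. Components now {zeta} {kappa,mu,theta} {alpha}
alpha mu (8): add. Components now {zeta} {alpha,kappa,mu,theta}
alpha theta (11): skip — theta and alpha already connected.
kappa zeta (12): add. Components now {alpha,kappa,mu,theta,zeta}
MST edges: kappa mu, mu theta, alpha mu, kappa zeta; total weight 5+7+8+12 = 32.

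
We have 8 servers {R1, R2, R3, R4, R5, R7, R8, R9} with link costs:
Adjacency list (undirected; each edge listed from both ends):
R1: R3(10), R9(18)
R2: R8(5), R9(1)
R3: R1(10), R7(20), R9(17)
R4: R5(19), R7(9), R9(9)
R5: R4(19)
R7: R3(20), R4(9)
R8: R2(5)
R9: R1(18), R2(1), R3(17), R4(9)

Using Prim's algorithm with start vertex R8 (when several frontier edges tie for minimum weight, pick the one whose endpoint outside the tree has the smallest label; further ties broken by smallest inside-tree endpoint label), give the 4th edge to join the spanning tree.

R4-R7

Grow the tree from R8 using Prim:
Step 1: frontier [R2 R8 5] → take R2 R8 (5); add R2.
Step 2: frontier [R2 R9 1] → take R2 R9 (1); add R9.
Step 3: frontier [R4 R9 9, R3 R9 17, R1 R9 18] → take R4 R9 (9); add R4.
Step 4: frontier [R4 R7 9, R4 R5 19, R3 R9 17, R1 R9 18] → take R4 R7 (9); add R7.
Step 5: frontier [R4 R5 19, R3 R7 20, R3 R9 17, R1 R9 18] → take R3 R9 (17); add R3.
Step 6: frontier [R1 R3 10, R4 R5 19, R1 R9 18] → take R1 R3 (10); add R1.
Step 7: frontier [R4 R5 19] → take R4 R5 (19); add R5.
The 4th edge added is R4 R7.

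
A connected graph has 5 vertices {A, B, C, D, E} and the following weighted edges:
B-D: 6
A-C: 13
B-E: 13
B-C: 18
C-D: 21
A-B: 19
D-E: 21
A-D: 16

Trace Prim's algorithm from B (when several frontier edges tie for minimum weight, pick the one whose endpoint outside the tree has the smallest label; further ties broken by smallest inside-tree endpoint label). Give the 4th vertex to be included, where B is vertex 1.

A

Prim, starting at B.
Step 1: cheapest edge leaving the tree is B-D (6); add D.
Step 2: cheapest edge leaving the tree is B-E (13); add E.
Step 3: cheapest edge leaving the tree is A-D (16); add A.
Step 4: cheapest edge leaving the tree is A-C (13); add C.
Vertex order: B, D, E, A, C. The 4th vertex is A.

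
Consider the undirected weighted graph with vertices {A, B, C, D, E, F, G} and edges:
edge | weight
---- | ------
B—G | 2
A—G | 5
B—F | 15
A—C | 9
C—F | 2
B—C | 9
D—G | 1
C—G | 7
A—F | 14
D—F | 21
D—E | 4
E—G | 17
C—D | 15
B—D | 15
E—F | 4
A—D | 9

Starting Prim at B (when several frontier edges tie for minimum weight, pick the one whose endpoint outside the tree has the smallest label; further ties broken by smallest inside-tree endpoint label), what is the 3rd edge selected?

D-E

Grow the tree from B using Prim:
Step 1: cheapest edge leaving the tree is B—G (2); add G.
Step 2: cheapest edge leaving the tree is D—G (1); add D.
Step 3: cheapest edge leaving the tree is D—E (4); add E.
Step 4: cheapest edge leaving the tree is E—F (4); add F.
Step 5: cheapest edge leaving the tree is C—F (2); add C.
Step 6: cheapest edge leaving the tree is A—G (5); add A.
The 3rd edge added is D—E.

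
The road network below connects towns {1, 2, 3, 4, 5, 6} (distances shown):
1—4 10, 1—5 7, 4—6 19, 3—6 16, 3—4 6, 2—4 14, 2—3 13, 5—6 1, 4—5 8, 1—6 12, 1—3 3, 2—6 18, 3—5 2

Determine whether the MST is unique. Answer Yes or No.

Kruskal: consider edges lightest-first.
5—6 (1): add. Components now {1} {2} {3} {4} {5,6}
3—5 (2): add. Components now {1} {2} {3,5,6} {4}
1—3 (3): add. Components now {1,3,5,6} {2} {4}
3—4 (6): add. Components now {1,3,4,5,6} {2}
1—5 (7): skip — 1 and 5 already connected.
4—5 (8): skip — 4 and 5 already connected.
1—4 (10): skip — 1 and 4 already connected.
1—6 (12): skip — 1 and 6 already connected.
2—3 (13): add. Components now {1,2,3,4,5,6}
Every non-tree edge has weight strictly greater than the heaviest edge on the tree path between its endpoints, so the MST is unique.

Yes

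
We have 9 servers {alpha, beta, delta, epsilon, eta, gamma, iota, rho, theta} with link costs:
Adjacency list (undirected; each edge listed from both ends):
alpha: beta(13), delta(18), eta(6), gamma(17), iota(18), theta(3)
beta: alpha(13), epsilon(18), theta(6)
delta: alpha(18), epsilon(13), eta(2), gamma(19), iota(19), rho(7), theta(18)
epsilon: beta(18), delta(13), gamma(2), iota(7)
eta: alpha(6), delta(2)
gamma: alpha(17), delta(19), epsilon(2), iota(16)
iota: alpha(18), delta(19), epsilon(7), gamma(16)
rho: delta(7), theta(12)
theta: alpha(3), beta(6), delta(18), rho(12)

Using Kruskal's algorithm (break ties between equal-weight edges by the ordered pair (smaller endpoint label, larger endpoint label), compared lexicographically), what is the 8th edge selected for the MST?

delta-epsilon

Kruskal: consider edges lightest-first.
delta—eta (2): add — endpoints in different components.
epsilon—gamma (2): add — endpoints in different components.
alpha—theta (3): add — endpoints in different components.
alpha—eta (6): add — endpoints in different components.
beta—theta (6): add — endpoints in different components.
delta—rho (7): add — endpoints in different components.
epsilon—iota (7): add — endpoints in different components.
rho—theta (12): skip — rho and theta already connected.
alpha—beta (13): skip — alpha and beta already connected.
delta—epsilon (13): add — endpoints in different components.
The 8th edge added is delta—epsilon.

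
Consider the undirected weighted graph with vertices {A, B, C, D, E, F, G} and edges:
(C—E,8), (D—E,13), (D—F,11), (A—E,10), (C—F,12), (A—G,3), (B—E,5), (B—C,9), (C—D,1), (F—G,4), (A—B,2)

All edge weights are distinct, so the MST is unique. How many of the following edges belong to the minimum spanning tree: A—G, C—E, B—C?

Sort edges by weight, then run Kruskal:
C—D (1): add — endpoints in different components.
A—B (2): add — endpoints in different components.
A—G (3): add — endpoints in different components.
F—G (4): add — endpoints in different components.
B—E (5): add — endpoints in different components.
C—E (8): add — endpoints in different components.
MST edge set: {C—D, A—B, A—G, F—G, B—E, C—E}.
Of the listed edges, {A—G, C—E} are in the MST → 2.

2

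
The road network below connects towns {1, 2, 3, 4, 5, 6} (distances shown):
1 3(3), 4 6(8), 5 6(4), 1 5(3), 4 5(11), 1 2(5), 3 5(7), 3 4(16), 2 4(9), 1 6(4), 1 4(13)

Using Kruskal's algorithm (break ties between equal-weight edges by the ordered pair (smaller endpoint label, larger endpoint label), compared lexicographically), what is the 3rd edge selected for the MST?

Kruskal: consider edges lightest-first.
1 3 (3): add. Components now {1,3} {2} {4} {5} {6}
1 5 (3): add. Components now {1,3,5} {2} {4} {6}
1 6 (4): add. Components now {1,3,5,6} {2} {4}
5 6 (4): skip — 5 and 6 already connected.
1 2 (5): add. Components now {1,2,3,5,6} {4}
3 5 (7): skip — 3 and 5 already connected.
4 6 (8): add. Components now {1,2,3,4,5,6}
The 3rd edge added is 1 6.

1-6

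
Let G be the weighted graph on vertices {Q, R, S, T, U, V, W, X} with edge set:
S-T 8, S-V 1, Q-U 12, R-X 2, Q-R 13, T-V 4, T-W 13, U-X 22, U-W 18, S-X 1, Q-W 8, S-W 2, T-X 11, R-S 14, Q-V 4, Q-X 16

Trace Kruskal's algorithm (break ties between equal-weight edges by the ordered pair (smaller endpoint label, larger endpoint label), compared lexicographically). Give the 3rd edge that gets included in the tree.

Kruskal's algorithm — process edges by increasing weight (ties by edge label):
S-V (1): add — endpoints in different components.
S-X (1): add — endpoints in different components.
R-X (2): add — endpoints in different components.
S-W (2): add — endpoints in different components.
Q-V (4): add — endpoints in different components.
T-V (4): add — endpoints in different components.
Q-W (8): skip — Q and W already connected.
S-T (8): skip — T and S already connected.
T-X (11): skip — T and X already connected.
Q-U (12): add — endpoints in different components.
The 3rd edge added is R-X.

R-X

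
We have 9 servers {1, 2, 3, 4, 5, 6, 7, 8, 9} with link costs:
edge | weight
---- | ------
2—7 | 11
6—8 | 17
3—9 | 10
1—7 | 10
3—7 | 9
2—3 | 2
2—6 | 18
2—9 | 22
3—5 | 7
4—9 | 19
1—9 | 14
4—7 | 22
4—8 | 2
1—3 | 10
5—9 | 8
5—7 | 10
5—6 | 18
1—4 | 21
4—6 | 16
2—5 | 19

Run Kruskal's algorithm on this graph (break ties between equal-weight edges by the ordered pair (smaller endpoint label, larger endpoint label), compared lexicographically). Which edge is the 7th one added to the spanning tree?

4-6

Kruskal's algorithm — process edges by increasing weight (ties by edge label):
2—3 (2): add — endpoints in different components.
4—8 (2): add — endpoints in different components.
3—5 (7): add — endpoints in different components.
5—9 (8): add — endpoints in different components.
3—7 (9): add — endpoints in different components.
1—3 (10): add — endpoints in different components.
1—7 (10): skip — 1 and 7 already connected.
3—9 (10): skip — 3 and 9 already connected.
5—7 (10): skip — 5 and 7 already connected.
2—7 (11): skip — 2 and 7 already connected.
1—9 (14): skip — 1 and 9 already connected.
4—6 (16): add — endpoints in different components.
6—8 (17): skip — 6 and 8 already connected.
2—6 (18): add — endpoints in different components.
The 7th edge added is 4—6.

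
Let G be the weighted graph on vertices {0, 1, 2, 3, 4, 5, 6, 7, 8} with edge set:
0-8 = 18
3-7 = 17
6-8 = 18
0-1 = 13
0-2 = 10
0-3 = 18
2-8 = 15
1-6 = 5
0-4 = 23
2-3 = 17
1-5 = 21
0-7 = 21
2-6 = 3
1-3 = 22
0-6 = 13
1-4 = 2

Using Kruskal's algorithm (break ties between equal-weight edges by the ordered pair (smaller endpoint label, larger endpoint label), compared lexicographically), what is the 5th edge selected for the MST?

Kruskal: consider edges lightest-first.
1-4 (2): add — endpoints in different components.
2-6 (3): add — endpoints in different components.
1-6 (5): add — endpoints in different components.
0-2 (10): add — endpoints in different components.
0-1 (13): skip — 0 and 1 already connected.
0-6 (13): skip — 0 and 6 already connected.
2-8 (15): add — endpoints in different components.
2-3 (17): add — endpoints in different components.
3-7 (17): add — endpoints in different components.
0-3 (18): skip — 0 and 3 already connected.
0-8 (18): skip — 0 and 8 already connected.
6-8 (18): skip — 6 and 8 already connected.
0-7 (21): skip — 0 and 7 already connected.
1-5 (21): add — endpoints in different components.
The 5th edge added is 2-8.

2-8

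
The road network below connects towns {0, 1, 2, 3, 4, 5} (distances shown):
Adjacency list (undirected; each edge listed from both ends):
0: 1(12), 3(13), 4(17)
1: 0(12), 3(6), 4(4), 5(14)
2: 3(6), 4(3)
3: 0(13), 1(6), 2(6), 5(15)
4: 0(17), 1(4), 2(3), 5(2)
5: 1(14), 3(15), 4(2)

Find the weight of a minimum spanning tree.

27

Grow the tree from 2 using Prim:
Step 1: frontier [2-4 3, 2-3 6] → take 2-4 (3); add 4.
Step 2: frontier [2-3 6, 4-5 2, 1-4 4, 0-4 17] → take 4-5 (2); add 5.
Step 3: frontier [2-3 6, 1-4 4, 0-4 17, 1-5 14, 3-5 15] → take 1-4 (4); add 1.
Step 4: frontier [1-3 6, 0-1 12, 2-3 6, 0-4 17, 3-5 15] → take 1-3 (6); add 3.
Step 5: frontier [0-1 12, 0-3 13, 0-4 17] → take 0-1 (12); add 0.
MST edges: 2-4, 4-5, 1-4, 1-3, 0-1; total weight 3+2+4+6+12 = 27.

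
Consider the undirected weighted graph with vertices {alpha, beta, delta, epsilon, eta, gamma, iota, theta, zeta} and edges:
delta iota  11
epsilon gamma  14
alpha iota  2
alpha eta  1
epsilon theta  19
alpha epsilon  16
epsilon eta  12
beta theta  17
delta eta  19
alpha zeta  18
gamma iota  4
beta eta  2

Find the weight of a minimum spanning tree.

67

Sort edges by weight, then run Kruskal:
alpha eta (1): add — endpoints in different components.
alpha iota (2): add — endpoints in different components.
beta eta (2): add — endpoints in different components.
gamma iota (4): add — endpoints in different components.
delta iota (11): add — endpoints in different components.
epsilon eta (12): add — endpoints in different components.
epsilon gamma (14): skip — gamma and epsilon already connected.
alpha epsilon (16): skip — alpha and epsilon already connected.
beta theta (17): add — endpoints in different components.
alpha zeta (18): add — endpoints in different components.
MST edges: alpha eta, alpha iota, beta eta, gamma iota, delta iota, epsilon eta, beta theta, alpha zeta; total weight 1+2+2+4+11+12+17+18 = 67.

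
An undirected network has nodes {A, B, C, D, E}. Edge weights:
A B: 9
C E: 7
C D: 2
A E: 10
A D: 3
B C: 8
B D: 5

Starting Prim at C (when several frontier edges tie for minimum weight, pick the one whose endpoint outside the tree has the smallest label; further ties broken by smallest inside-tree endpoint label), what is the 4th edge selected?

Grow the tree from C using Prim:
Step 1: cheapest edge leaving the tree is C D (2); add D.
Step 2: cheapest edge leaving the tree is A D (3); add A.
Step 3: cheapest edge leaving the tree is B D (5); add B.
Step 4: cheapest edge leaving the tree is C E (7); add E.
The 4th edge added is C E.

C-E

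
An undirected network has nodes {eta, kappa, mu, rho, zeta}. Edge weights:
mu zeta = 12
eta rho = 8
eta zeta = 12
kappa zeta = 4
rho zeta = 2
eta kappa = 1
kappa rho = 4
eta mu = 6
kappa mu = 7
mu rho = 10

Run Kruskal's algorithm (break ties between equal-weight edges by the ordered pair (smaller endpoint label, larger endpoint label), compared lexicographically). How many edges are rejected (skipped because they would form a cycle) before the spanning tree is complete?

Kruskal's algorithm — process edges by increasing weight (ties by edge label):
eta kappa (1): add. Components now {zeta} {rho} {eta,kappa} {mu}
rho zeta (2): add. Components now {rho,zeta} {eta,kappa} {mu}
kappa rho (4): add. Components now {eta,kappa,rho,zeta} {mu}
kappa zeta (4): skip — zeta and kappa already connected.
eta mu (6): add. Components now {eta,kappa,mu,rho,zeta}
Edges rejected before the tree was complete: 1.

1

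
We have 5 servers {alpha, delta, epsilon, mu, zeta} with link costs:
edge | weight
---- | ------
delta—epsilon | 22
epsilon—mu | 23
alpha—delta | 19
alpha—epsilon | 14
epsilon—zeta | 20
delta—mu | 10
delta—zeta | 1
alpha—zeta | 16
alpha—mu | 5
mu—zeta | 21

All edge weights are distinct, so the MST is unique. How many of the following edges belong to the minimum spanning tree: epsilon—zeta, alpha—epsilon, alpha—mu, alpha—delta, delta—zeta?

3

Kruskal's algorithm — process edges by increasing weight (ties by edge label):
delta—zeta (1): add — endpoints in different components.
alpha—mu (5): add — endpoints in different components.
delta—mu (10): add — endpoints in different components.
alpha—epsilon (14): add — endpoints in different components.
MST edge set: {delta—zeta, alpha—mu, delta—mu, alpha—epsilon}.
Of the listed edges, {alpha—epsilon, alpha—mu, delta—zeta} are in the MST → 3.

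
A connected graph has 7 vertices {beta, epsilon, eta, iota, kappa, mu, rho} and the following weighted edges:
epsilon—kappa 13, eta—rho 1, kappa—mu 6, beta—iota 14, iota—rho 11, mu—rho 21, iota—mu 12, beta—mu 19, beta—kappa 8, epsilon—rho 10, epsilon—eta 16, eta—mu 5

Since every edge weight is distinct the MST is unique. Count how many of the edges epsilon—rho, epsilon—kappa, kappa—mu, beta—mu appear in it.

2

Kruskal's algorithm — process edges by increasing weight (ties by edge label):
eta—rho (1): add. Components now {mu} {beta} {eta,rho} {epsilon} {iota} {kappa}
eta—mu (5): add. Components now {eta,mu,rho} {beta} {epsilon} {iota} {kappa}
kappa—mu (6): add. Components now {eta,kappa,mu,rho} {beta} {epsilon} {iota}
beta—kappa (8): add. Components now {beta,eta,kappa,mu,rho} {epsilon} {iota}
epsilon—rho (10): add. Components now {beta,epsilon,eta,kappa,mu,rho} {iota}
iota—rho (11): add. Components now {beta,epsilon,eta,iota,kappa,mu,rho}
MST edge set: {eta—rho, eta—mu, kappa—mu, beta—kappa, epsilon—rho, iota—rho}.
Of the listed edges, {epsilon—rho, kappa—mu} are in the MST → 2.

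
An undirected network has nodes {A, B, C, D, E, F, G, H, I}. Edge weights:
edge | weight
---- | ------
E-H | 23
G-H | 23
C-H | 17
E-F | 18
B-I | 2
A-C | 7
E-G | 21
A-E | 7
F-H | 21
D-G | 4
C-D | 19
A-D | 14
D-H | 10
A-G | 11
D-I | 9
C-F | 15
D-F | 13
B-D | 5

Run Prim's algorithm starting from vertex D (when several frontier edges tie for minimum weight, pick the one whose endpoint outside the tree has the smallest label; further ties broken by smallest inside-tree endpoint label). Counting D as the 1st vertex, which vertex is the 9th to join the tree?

Prim, starting at D.
Step 1: cheapest edge leaving the tree is D-G (4); add G.
Step 2: cheapest edge leaving the tree is B-D (5); add B.
Step 3: cheapest edge leaving the tree is B-I (2); add I.
Step 4: cheapest edge leaving the tree is D-H (10); add H.
Step 5: cheapest edge leaving the tree is A-G (11); add A.
Step 6: cheapest edge leaving the tree is A-C (7); add C.
Step 7: cheapest edge leaving the tree is A-E (7); add E.
Step 8: cheapest edge leaving the tree is D-F (13); add F.
Vertex order: D, G, B, I, H, A, C, E, F. The 9th vertex is F.

F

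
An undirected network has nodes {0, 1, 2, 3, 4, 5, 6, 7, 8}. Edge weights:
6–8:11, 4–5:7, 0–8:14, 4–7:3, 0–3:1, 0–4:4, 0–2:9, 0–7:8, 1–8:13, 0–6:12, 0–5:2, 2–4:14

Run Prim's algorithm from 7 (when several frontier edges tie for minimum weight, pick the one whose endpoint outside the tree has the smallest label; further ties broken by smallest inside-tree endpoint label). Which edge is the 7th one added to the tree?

6-8

Grow the tree from 7 using Prim:
Step 1: cheapest edge leaving the tree is 4–7 (3); add 4.
Step 2: cheapest edge leaving the tree is 0–4 (4); add 0.
Step 3: cheapest edge leaving the tree is 0–3 (1); add 3.
Step 4: cheapest edge leaving the tree is 0–5 (2); add 5.
Step 5: cheapest edge leaving the tree is 0–2 (9); add 2.
Step 6: cheapest edge leaving the tree is 0–6 (12); add 6.
Step 7: cheapest edge leaving the tree is 6–8 (11); add 8.
Step 8: cheapest edge leaving the tree is 1–8 (13); add 1.
The 7th edge added is 6–8.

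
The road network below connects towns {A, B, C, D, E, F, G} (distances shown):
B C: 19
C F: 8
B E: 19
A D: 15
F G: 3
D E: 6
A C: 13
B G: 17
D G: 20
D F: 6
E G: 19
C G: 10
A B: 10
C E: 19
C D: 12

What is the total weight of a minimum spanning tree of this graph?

Grow the tree from G using Prim:
Step 1: cheapest edge leaving the tree is F G (3); add F.
Step 2: cheapest edge leaving the tree is D F (6); add D.
Step 3: cheapest edge leaving the tree is D E (6); add E.
Step 4: cheapest edge leaving the tree is C F (8); add C.
Step 5: cheapest edge leaving the tree is A C (13); add A.
Step 6: cheapest edge leaving the tree is A B (10); add B.
MST edges: F G, D F, D E, C F, A C, A B; total weight 3+6+6+8+13+10 = 46.

46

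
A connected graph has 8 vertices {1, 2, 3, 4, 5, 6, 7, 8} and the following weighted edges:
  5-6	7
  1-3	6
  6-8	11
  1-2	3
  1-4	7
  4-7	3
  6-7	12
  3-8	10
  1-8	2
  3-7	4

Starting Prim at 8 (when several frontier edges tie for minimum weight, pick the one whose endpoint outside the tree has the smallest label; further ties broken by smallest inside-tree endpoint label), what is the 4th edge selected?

3-7

Grow the tree from 8 using Prim:
Step 1: frontier [1-8 2, 3-8 10, 6-8 11] → take 1-8 (2); add 1.
Step 2: frontier [1-2 3, 1-3 6, 1-4 7, 3-8 10, 6-8 11] → take 1-2 (3); add 2.
Step 3: frontier [1-3 6, 1-4 7, 3-8 10, 6-8 11] → take 1-3 (6); add 3.
Step 4: frontier [1-4 7, 3-7 4, 6-8 11] → take 3-7 (4); add 7.
Step 5: frontier [1-4 7, 4-7 3, 6-7 12, 6-8 11] → take 4-7 (3); add 4.
Step 6: frontier [6-7 12, 6-8 11] → take 6-8 (11); add 6.
Step 7: frontier [5-6 7] → take 5-6 (7); add 5.
The 4th edge added is 3-7.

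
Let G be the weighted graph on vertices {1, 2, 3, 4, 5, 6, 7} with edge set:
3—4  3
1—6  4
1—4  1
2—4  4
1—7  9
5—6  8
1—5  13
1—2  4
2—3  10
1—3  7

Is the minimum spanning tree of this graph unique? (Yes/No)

No

Kruskal's algorithm — process edges by increasing weight (ties by edge label):
1—4 (1): add — endpoints in different components.
3—4 (3): add — endpoints in different components.
1—2 (4): add — endpoints in different components.
1—6 (4): add — endpoints in different components.
2—4 (4): skip — 2 and 4 already connected.
1—3 (7): skip — 1 and 3 already connected.
5—6 (8): add — endpoints in different components.
1—7 (9): add — endpoints in different components.
Non-tree edge 2—4 has weight 4, equal to the heaviest edge on its tree cycle — swapping gives another MST of the same weight. Not unique.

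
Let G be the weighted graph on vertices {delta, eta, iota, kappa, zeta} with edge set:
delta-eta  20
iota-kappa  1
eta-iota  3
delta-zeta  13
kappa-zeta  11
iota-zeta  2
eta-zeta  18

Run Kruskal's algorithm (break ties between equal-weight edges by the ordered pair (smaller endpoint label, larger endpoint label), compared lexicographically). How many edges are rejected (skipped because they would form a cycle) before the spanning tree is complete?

1

Kruskal: consider edges lightest-first.
iota-kappa (1): add — endpoints in different components.
iota-zeta (2): add — endpoints in different components.
eta-iota (3): add — endpoints in different components.
kappa-zeta (11): skip — kappa and zeta already connected.
delta-zeta (13): add — endpoints in different components.
Edges rejected before the tree was complete: 1.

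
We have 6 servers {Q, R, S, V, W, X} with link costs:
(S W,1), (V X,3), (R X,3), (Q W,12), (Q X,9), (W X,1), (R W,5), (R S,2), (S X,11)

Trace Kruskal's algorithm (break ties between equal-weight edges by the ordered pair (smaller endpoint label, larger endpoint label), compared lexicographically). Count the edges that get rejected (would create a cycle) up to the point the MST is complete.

2

Sort edges by weight, then run Kruskal:
S W (1): add — endpoints in different components.
W X (1): add — endpoints in different components.
R S (2): add — endpoints in different components.
R X (3): skip — X and R already connected.
V X (3): add — endpoints in different components.
R W (5): skip — W and R already connected.
Q X (9): add — endpoints in different components.
Edges rejected before the tree was complete: 2.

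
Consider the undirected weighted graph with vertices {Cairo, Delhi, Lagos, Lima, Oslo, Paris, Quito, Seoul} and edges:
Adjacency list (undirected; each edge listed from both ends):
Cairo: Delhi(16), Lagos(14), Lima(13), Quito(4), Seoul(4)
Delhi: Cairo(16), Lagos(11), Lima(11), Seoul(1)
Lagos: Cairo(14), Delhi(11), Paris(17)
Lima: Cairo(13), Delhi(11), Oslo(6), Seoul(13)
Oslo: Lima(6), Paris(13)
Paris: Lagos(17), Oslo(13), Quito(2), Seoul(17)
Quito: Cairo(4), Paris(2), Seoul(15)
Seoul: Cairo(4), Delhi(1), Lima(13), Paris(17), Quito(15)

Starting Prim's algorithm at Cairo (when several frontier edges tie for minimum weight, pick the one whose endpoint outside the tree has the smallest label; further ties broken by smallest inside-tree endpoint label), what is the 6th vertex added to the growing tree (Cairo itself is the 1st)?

Prim's algorithm from Cairo:
Step 1: cheapest edge leaving the tree is Cairo Quito (4); add Quito.
Step 2: cheapest edge leaving the tree is Paris Quito (2); add Paris.
Step 3: cheapest edge leaving the tree is Cairo Seoul (4); add Seoul.
Step 4: cheapest edge leaving the tree is Delhi Seoul (1); add Delhi.
Step 5: cheapest edge leaving the tree is Delhi Lagos (11); add Lagos.
Step 6: cheapest edge leaving the tree is Delhi Lima (11); add Lima.
Step 7: cheapest edge leaving the tree is Lima Oslo (6); add Oslo.
Vertex order: Cairo, Quito, Paris, Seoul, Delhi, Lagos, Lima, Oslo. The 6th vertex is Lagos.

Lagos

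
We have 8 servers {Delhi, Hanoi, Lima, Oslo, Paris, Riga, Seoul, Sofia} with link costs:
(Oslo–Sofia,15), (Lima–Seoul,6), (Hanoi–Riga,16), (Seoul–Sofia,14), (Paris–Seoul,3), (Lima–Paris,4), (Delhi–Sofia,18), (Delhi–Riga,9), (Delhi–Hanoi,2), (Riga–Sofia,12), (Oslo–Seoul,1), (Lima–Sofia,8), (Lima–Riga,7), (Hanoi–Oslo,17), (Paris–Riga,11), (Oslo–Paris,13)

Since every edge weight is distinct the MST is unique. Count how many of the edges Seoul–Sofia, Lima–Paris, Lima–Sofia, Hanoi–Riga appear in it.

Kruskal: consider edges lightest-first.
Oslo–Seoul (1): add — endpoints in different components.
Delhi–Hanoi (2): add — endpoints in different components.
Paris–Seoul (3): add — endpoints in different components.
Lima–Paris (4): add — endpoints in different components.
Lima–Seoul (6): skip — Lima and Seoul already connected.
Lima–Riga (7): add — endpoints in different components.
Lima–Sofia (8): add — endpoints in different components.
Delhi–Riga (9): add — endpoints in different components.
MST edge set: {Oslo–Seoul, Delhi–Hanoi, Paris–Seoul, Lima–Paris, Lima–Riga, Lima–Sofia, Delhi–Riga}.
Of the listed edges, {Lima–Paris, Lima–Sofia} are in the MST → 2.

2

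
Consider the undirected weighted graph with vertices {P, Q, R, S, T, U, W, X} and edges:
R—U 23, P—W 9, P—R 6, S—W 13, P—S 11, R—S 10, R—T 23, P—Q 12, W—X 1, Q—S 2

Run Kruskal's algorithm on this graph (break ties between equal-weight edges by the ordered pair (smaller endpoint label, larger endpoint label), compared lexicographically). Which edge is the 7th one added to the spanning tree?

R-U

Kruskal's algorithm — process edges by increasing weight (ties by edge label):
W—X (1): add — endpoints in different components.
Q—S (2): add — endpoints in different components.
P—R (6): add — endpoints in different components.
P—W (9): add — endpoints in different components.
R—S (10): add — endpoints in different components.
P—S (11): skip — S and P already connected.
P—Q (12): skip — Q and P already connected.
S—W (13): skip — S and W already connected.
R—T (23): add — endpoints in different components.
R—U (23): add — endpoints in different components.
The 7th edge added is R—U.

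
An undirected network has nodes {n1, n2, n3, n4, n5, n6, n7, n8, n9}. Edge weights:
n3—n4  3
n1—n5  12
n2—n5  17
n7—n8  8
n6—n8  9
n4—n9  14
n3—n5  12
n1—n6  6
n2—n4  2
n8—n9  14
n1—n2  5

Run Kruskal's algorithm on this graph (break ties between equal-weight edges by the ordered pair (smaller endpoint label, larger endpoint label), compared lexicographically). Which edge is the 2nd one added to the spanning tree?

n3-n4

Kruskal's algorithm — process edges by increasing weight (ties by edge label):
n2—n4 (2): add — endpoints in different components.
n3—n4 (3): add — endpoints in different components.
n1—n2 (5): add — endpoints in different components.
n1—n6 (6): add — endpoints in different components.
n7—n8 (8): add — endpoints in different components.
n6—n8 (9): add — endpoints in different components.
n1—n5 (12): add — endpoints in different components.
n3—n5 (12): skip — n3 and n5 already connected.
n4—n9 (14): add — endpoints in different components.
The 2nd edge added is n3—n4.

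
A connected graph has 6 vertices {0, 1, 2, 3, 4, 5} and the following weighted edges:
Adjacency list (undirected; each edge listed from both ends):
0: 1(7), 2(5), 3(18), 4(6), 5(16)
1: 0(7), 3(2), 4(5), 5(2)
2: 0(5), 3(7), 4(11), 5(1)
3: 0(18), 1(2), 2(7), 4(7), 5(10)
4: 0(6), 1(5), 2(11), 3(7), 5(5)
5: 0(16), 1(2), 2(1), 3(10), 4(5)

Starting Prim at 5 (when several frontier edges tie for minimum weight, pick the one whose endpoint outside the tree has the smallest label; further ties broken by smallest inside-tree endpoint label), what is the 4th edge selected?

Grow the tree from 5 using Prim:
Step 1: frontier [2 5 1, 1 5 2, 4 5 5, 3 5 10, 0 5 16] → take 2 5 (1); add 2.
Step 2: frontier [0 2 5, 2 3 7, 2 4 11, 1 5 2, 4 5 5, 3 5 10, 0 5 16] → take 1 5 (2); add 1.
Step 3: frontier [1 3 2, 1 4 5, 0 1 7, 0 2 5, 2 3 7, 2 4 11, 4 5 5, 3 5 10, 0 5 16] → take 1 3 (2); add 3.
Step 4: frontier [1 4 5, 0 1 7, 0 2 5, 2 4 11, 3 4 7, 0 3 18, 4 5 5, 0 5 16] → take 0 2 (5); add 0.
Step 5: frontier [0 4 6, 1 4 5, 2 4 11, 3 4 7, 4 5 5] → take 1 4 (5); add 4.
The 4th edge added is 0 2.

0-2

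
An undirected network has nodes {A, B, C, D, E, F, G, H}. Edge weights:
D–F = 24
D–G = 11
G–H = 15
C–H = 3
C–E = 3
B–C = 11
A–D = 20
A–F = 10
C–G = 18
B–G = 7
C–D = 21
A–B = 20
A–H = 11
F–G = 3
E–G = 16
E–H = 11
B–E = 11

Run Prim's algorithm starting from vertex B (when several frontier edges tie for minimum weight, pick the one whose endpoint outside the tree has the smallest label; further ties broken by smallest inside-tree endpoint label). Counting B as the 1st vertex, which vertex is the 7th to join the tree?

Prim, starting at B.
Step 1: cheapest edge leaving the tree is B–G (7); add G.
Step 2: cheapest edge leaving the tree is F–G (3); add F.
Step 3: cheapest edge leaving the tree is A–F (10); add A.
Step 4: cheapest edge leaving the tree is B–C (11); add C.
Step 5: cheapest edge leaving the tree is C–E (3); add E.
Step 6: cheapest edge leaving the tree is C–H (3); add H.
Step 7: cheapest edge leaving the tree is D–G (11); add D.
Vertex order: B, G, F, A, C, E, H, D. The 7th vertex is H.

H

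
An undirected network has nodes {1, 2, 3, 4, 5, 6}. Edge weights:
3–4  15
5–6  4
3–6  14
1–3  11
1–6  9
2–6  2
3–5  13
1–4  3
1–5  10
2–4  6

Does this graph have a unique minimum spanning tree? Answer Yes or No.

Yes

Sort edges by weight, then run Kruskal:
2–6 (2): add — endpoints in different components.
1–4 (3): add — endpoints in different components.
5–6 (4): add — endpoints in different components.
2–4 (6): add — endpoints in different components.
1–6 (9): skip — 1 and 6 already connected.
1–5 (10): skip — 1 and 5 already connected.
1–3 (11): add — endpoints in different components.
Every non-tree edge has weight strictly greater than the heaviest edge on the tree path between its endpoints, so the MST is unique.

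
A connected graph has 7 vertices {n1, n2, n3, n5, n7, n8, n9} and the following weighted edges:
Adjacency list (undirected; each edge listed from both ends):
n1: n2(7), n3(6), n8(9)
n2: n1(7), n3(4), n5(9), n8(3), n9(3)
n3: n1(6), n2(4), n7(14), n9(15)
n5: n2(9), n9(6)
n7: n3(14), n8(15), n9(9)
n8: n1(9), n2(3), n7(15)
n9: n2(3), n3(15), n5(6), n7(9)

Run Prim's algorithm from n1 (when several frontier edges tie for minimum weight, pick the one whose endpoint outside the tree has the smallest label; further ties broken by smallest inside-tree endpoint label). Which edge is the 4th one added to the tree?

Prim, starting at n1.
Step 1: frontier [n1—n3 6, n1—n2 7, n1—n8 9] → take n1—n3 (6); add n3.
Step 2: frontier [n1—n2 7, n1—n8 9, n2—n3 4, n3—n7 14, n3—n9 15] → take n2—n3 (4); add n2.
Step 3: frontier [n1—n8 9, n2—n8 3, n2—n9 3, n2—n5 9, n3—n7 14, n3—n9 15] → take n2—n8 (3); add n8.
Step 4: frontier [n2—n9 3, n2—n5 9, n3—n7 14, n3—n9 15, n7—n8 15] → take n2—n9 (3); add n9.
Step 5: frontier [n2—n5 9, n3—n7 14, n7—n8 15, n5—n9 6, n7—n9 9] → take n5—n9 (6); add n5.
Step 6: frontier [n3—n7 14, n7—n8 15, n7—n9 9] → take n7—n9 (9); add n7.
The 4th edge added is n2—n9.

n2-n9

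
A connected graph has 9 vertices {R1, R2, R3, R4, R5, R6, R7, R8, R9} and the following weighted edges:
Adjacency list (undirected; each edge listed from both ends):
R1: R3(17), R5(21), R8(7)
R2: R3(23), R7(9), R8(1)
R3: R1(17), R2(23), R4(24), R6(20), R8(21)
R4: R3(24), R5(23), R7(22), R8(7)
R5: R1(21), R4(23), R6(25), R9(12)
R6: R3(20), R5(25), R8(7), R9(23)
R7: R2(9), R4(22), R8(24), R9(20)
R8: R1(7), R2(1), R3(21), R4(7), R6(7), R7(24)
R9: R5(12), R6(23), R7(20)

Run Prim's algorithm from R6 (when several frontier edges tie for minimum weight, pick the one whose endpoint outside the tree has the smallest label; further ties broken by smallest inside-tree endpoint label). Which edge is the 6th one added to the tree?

Prim's algorithm from R6:
Step 1: cheapest edge leaving the tree is R6–R8 (7); add R8.
Step 2: cheapest edge leaving the tree is R2–R8 (1); add R2.
Step 3: cheapest edge leaving the tree is R1–R8 (7); add R1.
Step 4: cheapest edge leaving the tree is R4–R8 (7); add R4.
Step 5: cheapest edge leaving the tree is R2–R7 (9); add R7.
Step 6: cheapest edge leaving the tree is R1–R3 (17); add R3.
Step 7: cheapest edge leaving the tree is R7–R9 (20); add R9.
Step 8: cheapest edge leaving the tree is R5–R9 (12); add R5.
The 6th edge added is R1–R3.

R1-R3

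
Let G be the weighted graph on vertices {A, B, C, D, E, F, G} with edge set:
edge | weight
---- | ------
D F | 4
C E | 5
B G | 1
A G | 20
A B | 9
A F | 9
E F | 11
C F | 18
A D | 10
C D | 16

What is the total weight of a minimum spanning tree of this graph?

39

Kruskal's algorithm — process edges by increasing weight (ties by edge label):
B G (1): add. Components now {A} {B,G} {C} {D} {E} {F}
D F (4): add. Components now {A} {B,G} {C} {D,F} {E}
C E (5): add. Components now {A} {B,G} {C,E} {D,F}
A B (9): add. Components now {A,B,G} {C,E} {D,F}
A F (9): add. Components now {A,B,D,F,G} {C,E}
A D (10): skip — A and D already connected.
E F (11): add. Components now {A,B,C,D,E,F,G}
MST edges: B G, D F, C E, A B, A F, E F; total weight 1+4+5+9+9+11 = 39.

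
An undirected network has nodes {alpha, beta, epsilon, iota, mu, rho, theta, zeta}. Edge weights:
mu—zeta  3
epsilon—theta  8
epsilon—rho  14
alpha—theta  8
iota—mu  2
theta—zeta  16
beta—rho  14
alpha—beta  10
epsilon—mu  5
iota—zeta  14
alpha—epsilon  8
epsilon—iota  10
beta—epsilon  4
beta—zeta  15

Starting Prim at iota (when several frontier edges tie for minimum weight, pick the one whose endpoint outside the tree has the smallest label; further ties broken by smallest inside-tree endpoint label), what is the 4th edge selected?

beta-epsilon

Grow the tree from iota using Prim:
Step 1: cheapest edge leaving the tree is iota—mu (2); add mu.
Step 2: cheapest edge leaving the tree is mu—zeta (3); add zeta.
Step 3: cheapest edge leaving the tree is epsilon—mu (5); add epsilon.
Step 4: cheapest edge leaving the tree is beta—epsilon (4); add beta.
Step 5: cheapest edge leaving the tree is alpha—epsilon (8); add alpha.
Step 6: cheapest edge leaving the tree is alpha—theta (8); add theta.
Step 7: cheapest edge leaving the tree is beta—rho (14); add rho.
The 4th edge added is beta—epsilon.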